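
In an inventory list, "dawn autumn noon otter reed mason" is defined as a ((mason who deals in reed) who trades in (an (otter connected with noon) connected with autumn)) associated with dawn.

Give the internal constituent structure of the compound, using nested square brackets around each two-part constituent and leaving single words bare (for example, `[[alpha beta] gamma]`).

At the top level: head "mason" (specifically "autumn noon otter reed mason"); modifier "dawn".
Inside "autumn noon otter reed mason": head "mason" (specifically "reed mason"), modifier "autumn noon otter".
Inside "autumn noon otter": head "otter" (specifically "noon otter"), modifier "autumn".
Inside "noon otter": head "otter", modifier "noon".
Inside "reed mason": head "mason", modifier "reed".
Assembled: [dawn [[autumn [noon otter]] [reed mason]]].

[dawn [[autumn [noon otter]] [reed mason]]]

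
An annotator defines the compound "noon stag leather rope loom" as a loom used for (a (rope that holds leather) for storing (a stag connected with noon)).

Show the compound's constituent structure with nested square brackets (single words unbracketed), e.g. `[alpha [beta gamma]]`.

At the top level: head "loom"; modifier "noon stag leather rope".
Within "noon stag leather rope", the head is "rope" (specifically "leather rope") and the modifier is "noon stag".
Within "noon stag", the head is "stag" and the modifier is "noon".
Within "leather rope", the head is "rope" and the modifier is "leather".
Assembled: [[[noon stag] [leather rope]] loom].

[[[noon stag] [leather rope]] loom]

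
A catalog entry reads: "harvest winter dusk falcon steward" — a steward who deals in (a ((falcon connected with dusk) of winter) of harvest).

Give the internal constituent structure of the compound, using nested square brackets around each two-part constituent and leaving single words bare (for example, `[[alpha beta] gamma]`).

At the top level: head "steward"; modifier "harvest winter dusk falcon".
"harvest winter dusk falcon" → head "falcon" (specifically "winter dusk falcon"), modifier "harvest".
"winter dusk falcon" → head "falcon" (specifically "dusk falcon"), modifier "winter".
"dusk falcon" → head "falcon", modifier "dusk".
Putting it together: [[harvest [winter [dusk falcon]]] steward].

[[harvest [winter [dusk falcon]]] steward]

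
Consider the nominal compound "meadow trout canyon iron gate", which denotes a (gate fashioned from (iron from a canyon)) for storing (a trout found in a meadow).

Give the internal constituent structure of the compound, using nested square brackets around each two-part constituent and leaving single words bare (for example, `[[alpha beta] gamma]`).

[[meadow trout] [[canyon iron] gate]]

Overall it is a kind of gate (specifically "canyon iron gate"); the modifier is "meadow trout".
"meadow trout" → head "trout", modifier "meadow".
"canyon iron gate" → head "gate", modifier "canyon iron".
"canyon iron" → head "iron", modifier "canyon".
Assembled: [[meadow trout] [[canyon iron] gate]].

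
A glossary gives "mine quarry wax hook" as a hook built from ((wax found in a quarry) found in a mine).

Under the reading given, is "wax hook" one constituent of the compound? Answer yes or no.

no

The top-level split is [mine quarry wax] [hook]; the full structure is [[mine [quarry wax]] hook].
"wax hook" straddles a constituent boundary, so it is not a single unit.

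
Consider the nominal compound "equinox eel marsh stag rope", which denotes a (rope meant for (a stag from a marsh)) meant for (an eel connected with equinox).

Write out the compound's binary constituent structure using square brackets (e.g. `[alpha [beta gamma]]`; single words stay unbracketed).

Whole compound: head "rope" (specifically "marsh stag rope"), modifier "equinox eel".
Within "equinox eel", the head is "eel" and the modifier is "equinox".
Within "marsh stag rope", the head is "rope" and the modifier is "marsh stag".
Within "marsh stag", the head is "stag" and the modifier is "marsh".
So the structure is [[equinox eel] [[marsh stag] rope]].

[[equinox eel] [[marsh stag] rope]]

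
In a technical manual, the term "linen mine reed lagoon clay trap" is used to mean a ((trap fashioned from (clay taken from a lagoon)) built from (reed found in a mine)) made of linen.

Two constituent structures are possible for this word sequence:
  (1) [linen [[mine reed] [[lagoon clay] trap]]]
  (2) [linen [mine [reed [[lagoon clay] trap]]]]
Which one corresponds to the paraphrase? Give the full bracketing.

[linen [[mine reed] [[lagoon clay] trap]]]

The paraphrase's head is the "trap" part ("mine reed lagoon clay trap"); its modifier is "linen".
That top-level split, carried through the inner groups, gives [linen [[mine reed] [[lagoon clay] trap]]].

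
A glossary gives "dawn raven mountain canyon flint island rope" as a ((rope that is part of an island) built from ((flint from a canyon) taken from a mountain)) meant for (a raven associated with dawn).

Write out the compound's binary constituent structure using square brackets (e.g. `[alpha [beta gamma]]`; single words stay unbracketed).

Whole compound: head "rope" (specifically "mountain canyon flint island rope"), modifier "dawn raven".
Inside "dawn raven": head "raven", modifier "dawn".
Inside "mountain canyon flint island rope": head "rope" (specifically "island rope"), modifier "mountain canyon flint".
Inside "mountain canyon flint": head "flint" (specifically "canyon flint"), modifier "mountain".
Inside "canyon flint": head "flint", modifier "canyon".
Inside "island rope": head "rope", modifier "island".
Assembled: [[dawn raven] [[mountain [canyon flint]] [island rope]]].

[[dawn raven] [[mountain [canyon flint]] [island rope]]]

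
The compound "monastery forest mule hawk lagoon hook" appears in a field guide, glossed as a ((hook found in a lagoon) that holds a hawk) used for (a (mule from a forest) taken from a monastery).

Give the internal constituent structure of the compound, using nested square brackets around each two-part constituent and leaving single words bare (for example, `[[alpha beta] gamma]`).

[[monastery [forest mule]] [hawk [lagoon hook]]]

Overall it is a kind of hook (specifically "hawk lagoon hook"); the modifier is "monastery forest mule".
Inside "monastery forest mule": head "mule" (specifically "forest mule"), modifier "monastery".
Inside "forest mule": head "mule", modifier "forest".
Inside "hawk lagoon hook": head "hook" (specifically "lagoon hook"), modifier "hawk".
Inside "lagoon hook": head "hook", modifier "lagoon".
Putting it together: [[monastery [forest mule]] [hawk [lagoon hook]]].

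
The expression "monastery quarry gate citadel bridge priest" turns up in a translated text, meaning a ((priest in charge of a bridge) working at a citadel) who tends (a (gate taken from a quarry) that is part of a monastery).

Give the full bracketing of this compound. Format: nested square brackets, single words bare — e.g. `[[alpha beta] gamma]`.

At the top level: head "priest" (specifically "citadel bridge priest"); modifier "monastery quarry gate".
"monastery quarry gate" → head "gate" (specifically "quarry gate"), modifier "monastery".
"quarry gate" → head "gate", modifier "quarry".
"citadel bridge priest" → head "priest" (specifically "bridge priest"), modifier "citadel".
"bridge priest" → head "priest", modifier "bridge".
Putting it together: [[monastery [quarry gate]] [citadel [bridge priest]]].

[[monastery [quarry gate]] [citadel [bridge priest]]]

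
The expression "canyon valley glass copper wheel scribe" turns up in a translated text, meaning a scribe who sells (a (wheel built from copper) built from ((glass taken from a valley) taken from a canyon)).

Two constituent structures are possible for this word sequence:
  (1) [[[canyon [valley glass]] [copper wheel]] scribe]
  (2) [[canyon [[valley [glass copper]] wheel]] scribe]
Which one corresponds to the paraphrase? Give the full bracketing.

[[[canyon [valley glass]] [copper wheel]] scribe]

The paraphrase's head is the "scribe" part ("scribe"); its modifier is "canyon valley glass copper wheel".
That top-level split, carried through the inner groups, gives [[[canyon [valley glass]] [copper wheel]] scribe].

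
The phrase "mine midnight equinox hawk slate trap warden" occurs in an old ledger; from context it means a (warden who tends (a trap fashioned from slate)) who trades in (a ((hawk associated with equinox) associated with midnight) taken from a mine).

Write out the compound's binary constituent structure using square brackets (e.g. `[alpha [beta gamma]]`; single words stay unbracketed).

Overall it is a kind of warden (specifically "slate trap warden"); the modifier is "mine midnight equinox hawk".
Within "mine midnight equinox hawk", the head is "hawk" (specifically "midnight equinox hawk") and the modifier is "mine".
Within "midnight equinox hawk", the head is "hawk" (specifically "equinox hawk") and the modifier is "midnight".
Within "equinox hawk", the head is "hawk" and the modifier is "equinox".
Within "slate trap warden", the head is "warden" and the modifier is "slate trap".
Within "slate trap", the head is "trap" and the modifier is "slate".
Putting it together: [[mine [midnight [equinox hawk]]] [[slate trap] warden]].

[[mine [midnight [equinox hawk]]] [[slate trap] warden]]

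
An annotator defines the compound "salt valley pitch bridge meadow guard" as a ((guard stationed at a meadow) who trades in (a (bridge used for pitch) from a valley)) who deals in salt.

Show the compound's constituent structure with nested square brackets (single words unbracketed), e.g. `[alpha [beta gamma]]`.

[salt [[valley [pitch bridge]] [meadow guard]]]

At the top level: head "guard" (specifically "valley pitch bridge meadow guard"); modifier "salt".
Inside "valley pitch bridge meadow guard": head "guard" (specifically "meadow guard"), modifier "valley pitch bridge".
Inside "valley pitch bridge": head "bridge" (specifically "pitch bridge"), modifier "valley".
Inside "pitch bridge": head "bridge", modifier "pitch".
Inside "meadow guard": head "guard", modifier "meadow".
Assembled: [salt [[valley [pitch bridge]] [meadow guard]]].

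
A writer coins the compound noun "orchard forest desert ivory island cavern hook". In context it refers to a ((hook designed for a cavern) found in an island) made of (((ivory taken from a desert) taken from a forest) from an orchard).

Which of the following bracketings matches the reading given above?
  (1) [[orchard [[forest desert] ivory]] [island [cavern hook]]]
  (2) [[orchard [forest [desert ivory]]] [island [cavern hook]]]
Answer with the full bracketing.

[[orchard [forest [desert ivory]]] [island [cavern hook]]]

The paraphrase's head is the "hook" part ("island cavern hook"); its modifier is "orchard forest desert ivory".
That top-level split, carried through the inner groups, gives [[orchard [forest [desert ivory]]] [island [cavern hook]]].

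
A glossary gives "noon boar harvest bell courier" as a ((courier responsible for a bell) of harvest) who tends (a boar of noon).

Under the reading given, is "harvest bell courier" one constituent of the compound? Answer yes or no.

yes

The paraphrase groups the words so that "harvest bell courier" is one unit: it corresponds to a single parenthesized sub-phrase.
The full structure is [[noon boar] [harvest [bell courier]]], in which [harvest bell courier] is a constituent.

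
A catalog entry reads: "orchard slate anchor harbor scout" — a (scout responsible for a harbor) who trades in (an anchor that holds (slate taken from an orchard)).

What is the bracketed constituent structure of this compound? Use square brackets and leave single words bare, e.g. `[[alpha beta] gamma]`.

[[[orchard slate] anchor] [harbor scout]]

Whole compound: head "scout" (specifically "harbor scout"), modifier "orchard slate anchor".
"orchard slate anchor" → head "anchor", modifier "orchard slate".
"orchard slate" → head "slate", modifier "orchard".
"harbor scout" → head "scout", modifier "harbor".
So the structure is [[[orchard slate] anchor] [harbor scout]].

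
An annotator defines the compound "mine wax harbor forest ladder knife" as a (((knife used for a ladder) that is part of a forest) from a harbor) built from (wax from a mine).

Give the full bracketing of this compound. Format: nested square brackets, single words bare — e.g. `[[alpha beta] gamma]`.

Overall it is a kind of knife (specifically "harbor forest ladder knife"); the modifier is "mine wax".
Inside "mine wax": head "wax", modifier "mine".
Inside "harbor forest ladder knife": head "knife" (specifically "forest ladder knife"), modifier "harbor".
Inside "forest ladder knife": head "knife" (specifically "ladder knife"), modifier "forest".
Inside "ladder knife": head "knife", modifier "ladder".
Assembled: [[mine wax] [harbor [forest [ladder knife]]]].

[[mine wax] [harbor [forest [ladder knife]]]]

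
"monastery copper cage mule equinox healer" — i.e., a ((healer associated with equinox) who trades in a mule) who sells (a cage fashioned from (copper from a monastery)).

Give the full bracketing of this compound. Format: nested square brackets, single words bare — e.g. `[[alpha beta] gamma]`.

Whole compound: head "healer" (specifically "mule equinox healer"), modifier "monastery copper cage".
Inside "monastery copper cage": head "cage", modifier "monastery copper".
Inside "monastery copper": head "copper", modifier "monastery".
Inside "mule equinox healer": head "healer" (specifically "equinox healer"), modifier "mule".
Inside "equinox healer": head "healer", modifier "equinox".
Assembled: [[[monastery copper] cage] [mule [equinox healer]]].

[[[monastery copper] cage] [mule [equinox healer]]]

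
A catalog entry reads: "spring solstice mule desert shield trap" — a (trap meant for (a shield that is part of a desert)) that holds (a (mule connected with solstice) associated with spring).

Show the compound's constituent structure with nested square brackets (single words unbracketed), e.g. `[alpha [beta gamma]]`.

[[spring [solstice mule]] [[desert shield] trap]]

Whole compound: head "trap" (specifically "desert shield trap"), modifier "spring solstice mule".
Within "spring solstice mule", the head is "mule" (specifically "solstice mule") and the modifier is "spring".
Within "solstice mule", the head is "mule" and the modifier is "solstice".
Within "desert shield trap", the head is "trap" and the modifier is "desert shield".
Within "desert shield", the head is "shield" and the modifier is "desert".
So the structure is [[spring [solstice mule]] [[desert shield] trap]].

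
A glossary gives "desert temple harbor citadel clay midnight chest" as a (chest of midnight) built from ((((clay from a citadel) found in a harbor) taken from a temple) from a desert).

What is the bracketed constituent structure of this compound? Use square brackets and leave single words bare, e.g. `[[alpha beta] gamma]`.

[[desert [temple [harbor [citadel clay]]]] [midnight chest]]

At the top level: head "chest" (specifically "midnight chest"); modifier "desert temple harbor citadel clay".
Within "desert temple harbor citadel clay", the head is "clay" (specifically "temple harbor citadel clay") and the modifier is "desert".
Within "temple harbor citadel clay", the head is "clay" (specifically "harbor citadel clay") and the modifier is "temple".
Within "harbor citadel clay", the head is "clay" (specifically "citadel clay") and the modifier is "harbor".
Within "citadel clay", the head is "clay" and the modifier is "citadel".
Within "midnight chest", the head is "chest" and the modifier is "midnight".
So the structure is [[desert [temple [harbor [citadel clay]]]] [midnight chest]].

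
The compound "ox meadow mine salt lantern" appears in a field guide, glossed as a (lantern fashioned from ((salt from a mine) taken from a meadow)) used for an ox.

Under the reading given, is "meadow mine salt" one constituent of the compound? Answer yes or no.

The paraphrase groups the words so that "meadow mine salt" is one unit: it corresponds to a single parenthesized sub-phrase.
The full structure is [ox [[meadow [mine salt]] lantern]], in which [meadow mine salt] is a constituent.

yes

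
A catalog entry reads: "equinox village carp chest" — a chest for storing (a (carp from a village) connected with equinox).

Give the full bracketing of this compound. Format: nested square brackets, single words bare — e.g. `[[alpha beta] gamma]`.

[[equinox [village carp]] chest]

Whole compound: head "chest", modifier "equinox village carp".
Inside "equinox village carp": head "carp" (specifically "village carp"), modifier "equinox".
Inside "village carp": head "carp", modifier "village".
Putting it together: [[equinox [village carp]] chest].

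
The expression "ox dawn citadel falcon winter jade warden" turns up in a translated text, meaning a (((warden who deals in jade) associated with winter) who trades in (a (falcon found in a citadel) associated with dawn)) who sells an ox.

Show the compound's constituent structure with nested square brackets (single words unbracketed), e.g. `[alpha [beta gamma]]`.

[ox [[dawn [citadel falcon]] [winter [jade warden]]]]

The outermost head in the paraphrase is "warden" (specifically "dawn citadel falcon winter jade warden"), modified by "ox".
"dawn citadel falcon winter jade warden" → head "warden" (specifically "winter jade warden"), modifier "dawn citadel falcon".
"dawn citadel falcon" → head "falcon" (specifically "citadel falcon"), modifier "dawn".
"citadel falcon" → head "falcon", modifier "citadel".
"winter jade warden" → head "warden" (specifically "jade warden"), modifier "winter".
"jade warden" → head "warden", modifier "jade".
Putting it together: [ox [[dawn [citadel falcon]] [winter [jade warden]]]].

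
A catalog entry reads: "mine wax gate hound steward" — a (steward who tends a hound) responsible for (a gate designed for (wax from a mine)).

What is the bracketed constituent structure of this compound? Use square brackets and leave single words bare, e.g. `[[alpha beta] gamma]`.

[[[mine wax] gate] [hound steward]]

Overall it is a kind of steward (specifically "hound steward"); the modifier is "mine wax gate".
"mine wax gate" → head "gate", modifier "mine wax".
"mine wax" → head "wax", modifier "mine".
"hound steward" → head "steward", modifier "hound".
Putting it together: [[[mine wax] gate] [hound steward]].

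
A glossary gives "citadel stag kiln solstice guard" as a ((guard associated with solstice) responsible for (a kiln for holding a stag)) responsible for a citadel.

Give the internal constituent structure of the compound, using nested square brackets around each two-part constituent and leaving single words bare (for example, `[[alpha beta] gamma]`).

At the top level: head "guard" (specifically "stag kiln solstice guard"); modifier "citadel".
"stag kiln solstice guard" → head "guard" (specifically "solstice guard"), modifier "stag kiln".
"stag kiln" → head "kiln", modifier "stag".
"solstice guard" → head "guard", modifier "solstice".
So the structure is [citadel [[stag kiln] [solstice guard]]].

[citadel [[stag kiln] [solstice guard]]]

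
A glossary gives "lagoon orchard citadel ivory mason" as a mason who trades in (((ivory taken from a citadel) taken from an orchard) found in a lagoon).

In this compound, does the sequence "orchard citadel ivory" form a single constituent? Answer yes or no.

The paraphrase groups the words so that "orchard citadel ivory" is one unit: it corresponds to a single parenthesized sub-phrase.
The full structure is [[lagoon [orchard [citadel ivory]]] mason], in which [orchard citadel ivory] is a constituent.

yes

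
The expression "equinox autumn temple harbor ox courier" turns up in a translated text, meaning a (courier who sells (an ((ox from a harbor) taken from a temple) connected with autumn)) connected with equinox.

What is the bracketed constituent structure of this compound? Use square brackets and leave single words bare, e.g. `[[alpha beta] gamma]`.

[equinox [[autumn [temple [harbor ox]]] courier]]

Overall it is a kind of courier (specifically "autumn temple harbor ox courier"); the modifier is "equinox".
Within "autumn temple harbor ox courier", the head is "courier" and the modifier is "autumn temple harbor ox".
Within "autumn temple harbor ox", the head is "ox" (specifically "temple harbor ox") and the modifier is "autumn".
Within "temple harbor ox", the head is "ox" (specifically "harbor ox") and the modifier is "temple".
Within "harbor ox", the head is "ox" and the modifier is "harbor".
Putting it together: [equinox [[autumn [temple [harbor ox]]] courier]].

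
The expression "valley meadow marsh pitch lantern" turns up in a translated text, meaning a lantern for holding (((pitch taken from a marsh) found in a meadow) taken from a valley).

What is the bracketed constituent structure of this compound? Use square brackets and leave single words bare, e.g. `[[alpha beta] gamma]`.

Whole compound: head "lantern", modifier "valley meadow marsh pitch".
Within "valley meadow marsh pitch", the head is "pitch" (specifically "meadow marsh pitch") and the modifier is "valley".
Within "meadow marsh pitch", the head is "pitch" (specifically "marsh pitch") and the modifier is "meadow".
Within "marsh pitch", the head is "pitch" and the modifier is "marsh".
So the structure is [[valley [meadow [marsh pitch]]] lantern].

[[valley [meadow [marsh pitch]]] lantern]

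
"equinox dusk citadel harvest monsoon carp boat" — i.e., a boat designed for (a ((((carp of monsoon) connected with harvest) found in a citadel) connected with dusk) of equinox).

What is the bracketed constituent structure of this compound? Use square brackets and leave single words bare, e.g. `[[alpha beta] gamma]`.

[[equinox [dusk [citadel [harvest [monsoon carp]]]]] boat]

Whole compound: head "boat", modifier "equinox dusk citadel harvest monsoon carp".
Within "equinox dusk citadel harvest monsoon carp", the head is "carp" (specifically "dusk citadel harvest monsoon carp") and the modifier is "equinox".
Within "dusk citadel harvest monsoon carp", the head is "carp" (specifically "citadel harvest monsoon carp") and the modifier is "dusk".
Within "citadel harvest monsoon carp", the head is "carp" (specifically "harvest monsoon carp") and the modifier is "citadel".
Within "harvest monsoon carp", the head is "carp" (specifically "monsoon carp") and the modifier is "harvest".
Within "monsoon carp", the head is "carp" and the modifier is "monsoon".
Putting it together: [[equinox [dusk [citadel [harvest [monsoon carp]]]]] boat].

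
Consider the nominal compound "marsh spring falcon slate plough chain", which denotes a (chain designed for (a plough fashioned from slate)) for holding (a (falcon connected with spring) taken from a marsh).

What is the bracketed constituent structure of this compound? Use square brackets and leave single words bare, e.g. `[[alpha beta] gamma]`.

[[marsh [spring falcon]] [[slate plough] chain]]

The outermost head in the paraphrase is "chain" (specifically "slate plough chain"), modified by "marsh spring falcon".
"marsh spring falcon" → head "falcon" (specifically "spring falcon"), modifier "marsh".
"spring falcon" → head "falcon", modifier "spring".
"slate plough chain" → head "chain", modifier "slate plough".
"slate plough" → head "plough", modifier "slate".
Putting it together: [[marsh [spring falcon]] [[slate plough] chain]].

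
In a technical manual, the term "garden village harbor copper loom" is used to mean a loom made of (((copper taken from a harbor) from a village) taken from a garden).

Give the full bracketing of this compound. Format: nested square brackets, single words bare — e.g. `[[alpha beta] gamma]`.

[[garden [village [harbor copper]]] loom]

The outermost head in the paraphrase is "loom", modified by "garden village harbor copper".
"garden village harbor copper" → head "copper" (specifically "village harbor copper"), modifier "garden".
"village harbor copper" → head "copper" (specifically "harbor copper"), modifier "village".
"harbor copper" → head "copper", modifier "harbor".
Assembled: [[garden [village [harbor copper]]] loom].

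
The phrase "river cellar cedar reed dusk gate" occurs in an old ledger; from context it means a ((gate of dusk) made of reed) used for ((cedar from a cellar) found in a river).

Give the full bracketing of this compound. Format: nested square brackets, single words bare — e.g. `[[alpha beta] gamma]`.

Overall it is a kind of gate (specifically "reed dusk gate"); the modifier is "river cellar cedar".
"river cellar cedar" → head "cedar" (specifically "cellar cedar"), modifier "river".
"cellar cedar" → head "cedar", modifier "cellar".
"reed dusk gate" → head "gate" (specifically "dusk gate"), modifier "reed".
"dusk gate" → head "gate", modifier "dusk".
So the structure is [[river [cellar cedar]] [reed [dusk gate]]].

[[river [cellar cedar]] [reed [dusk gate]]]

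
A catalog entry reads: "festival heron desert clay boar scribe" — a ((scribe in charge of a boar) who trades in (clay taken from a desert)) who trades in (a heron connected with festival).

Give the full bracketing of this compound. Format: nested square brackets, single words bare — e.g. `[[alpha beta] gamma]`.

The outermost head in the paraphrase is "scribe" (specifically "desert clay boar scribe"), modified by "festival heron".
"festival heron" → head "heron", modifier "festival".
"desert clay boar scribe" → head "scribe" (specifically "boar scribe"), modifier "desert clay".
"desert clay" → head "clay", modifier "desert".
"boar scribe" → head "scribe", modifier "boar".
Assembled: [[festival heron] [[desert clay] [boar scribe]]].

[[festival heron] [[desert clay] [boar scribe]]]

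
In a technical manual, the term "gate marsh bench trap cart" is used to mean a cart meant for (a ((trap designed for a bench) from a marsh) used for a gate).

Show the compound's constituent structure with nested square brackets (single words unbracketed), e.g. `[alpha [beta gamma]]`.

Overall it is a kind of cart; the modifier is "gate marsh bench trap".
"gate marsh bench trap" → head "trap" (specifically "marsh bench trap"), modifier "gate".
"marsh bench trap" → head "trap" (specifically "bench trap"), modifier "marsh".
"bench trap" → head "trap", modifier "bench".
So the structure is [[gate [marsh [bench trap]]] cart].

[[gate [marsh [bench trap]]] cart]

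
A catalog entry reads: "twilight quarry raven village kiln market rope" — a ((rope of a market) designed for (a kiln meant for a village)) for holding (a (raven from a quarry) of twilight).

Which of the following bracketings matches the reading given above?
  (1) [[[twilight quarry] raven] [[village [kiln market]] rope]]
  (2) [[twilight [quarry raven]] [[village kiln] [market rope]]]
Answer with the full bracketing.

The paraphrase's head is the "rope" part ("village kiln market rope"); its modifier is "twilight quarry raven".
That top-level split, carried through the inner groups, gives [[twilight [quarry raven]] [[village kiln] [market rope]]].

[[twilight [quarry raven]] [[village kiln] [market rope]]]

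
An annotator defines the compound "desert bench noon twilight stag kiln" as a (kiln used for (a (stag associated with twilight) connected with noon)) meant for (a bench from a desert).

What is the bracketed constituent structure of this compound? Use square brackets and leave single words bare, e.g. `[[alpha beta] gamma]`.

[[desert bench] [[noon [twilight stag]] kiln]]

At the top level: head "kiln" (specifically "noon twilight stag kiln"); modifier "desert bench".
"desert bench" → head "bench", modifier "desert".
"noon twilight stag kiln" → head "kiln", modifier "noon twilight stag".
"noon twilight stag" → head "stag" (specifically "twilight stag"), modifier "noon".
"twilight stag" → head "stag", modifier "twilight".
Assembled: [[desert bench] [[noon [twilight stag]] kiln]].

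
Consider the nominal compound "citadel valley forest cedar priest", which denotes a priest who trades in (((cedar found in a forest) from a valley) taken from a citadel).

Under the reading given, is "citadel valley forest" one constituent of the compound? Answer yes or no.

no

The top-level split is [citadel valley forest cedar] [priest]; the full structure is [[citadel [valley [forest cedar]]] priest].
"citadel valley forest" straddles a constituent boundary, so it is not a single unit.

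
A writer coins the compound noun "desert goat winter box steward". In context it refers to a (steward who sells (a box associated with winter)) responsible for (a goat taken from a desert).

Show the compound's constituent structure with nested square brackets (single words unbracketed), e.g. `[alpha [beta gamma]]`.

[[desert goat] [[winter box] steward]]

The outermost head in the paraphrase is "steward" (specifically "winter box steward"), modified by "desert goat".
Inside "desert goat": head "goat", modifier "desert".
Inside "winter box steward": head "steward", modifier "winter box".
Inside "winter box": head "box", modifier "winter".
Assembled: [[desert goat] [[winter box] steward]].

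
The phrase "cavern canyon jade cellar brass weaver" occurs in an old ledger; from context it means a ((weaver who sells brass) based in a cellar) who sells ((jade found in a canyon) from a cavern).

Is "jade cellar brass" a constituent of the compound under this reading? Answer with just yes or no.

The top-level split is [cavern canyon jade] [cellar brass weaver]; the full structure is [[cavern [canyon jade]] [cellar [brass weaver]]].
"jade cellar brass" straddles a constituent boundary, so it is not a single unit.

no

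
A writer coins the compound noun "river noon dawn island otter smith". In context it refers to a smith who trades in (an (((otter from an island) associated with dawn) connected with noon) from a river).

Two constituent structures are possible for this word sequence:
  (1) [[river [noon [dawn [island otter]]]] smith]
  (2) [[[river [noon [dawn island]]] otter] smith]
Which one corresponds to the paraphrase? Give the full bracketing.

The paraphrase's head is the "smith" part ("smith"); its modifier is "river noon dawn island otter".
That top-level split, carried through the inner groups, gives [[river [noon [dawn [island otter]]]] smith].

[[river [noon [dawn [island otter]]]] smith]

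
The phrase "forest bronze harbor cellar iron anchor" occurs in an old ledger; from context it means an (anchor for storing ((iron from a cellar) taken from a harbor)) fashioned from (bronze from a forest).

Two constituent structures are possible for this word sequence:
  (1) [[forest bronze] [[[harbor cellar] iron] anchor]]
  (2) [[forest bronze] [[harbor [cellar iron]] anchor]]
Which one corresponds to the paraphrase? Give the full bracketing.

The paraphrase's head is the "anchor" part ("harbor cellar iron anchor"); its modifier is "forest bronze".
That top-level split, carried through the inner groups, gives [[forest bronze] [[harbor [cellar iron]] anchor]].

[[forest bronze] [[harbor [cellar iron]] anchor]]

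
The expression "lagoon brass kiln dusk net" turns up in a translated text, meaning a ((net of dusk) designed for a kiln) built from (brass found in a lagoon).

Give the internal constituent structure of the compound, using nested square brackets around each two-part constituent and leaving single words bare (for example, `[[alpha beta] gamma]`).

[[lagoon brass] [kiln [dusk net]]]

Overall it is a kind of net (specifically "kiln dusk net"); the modifier is "lagoon brass".
Within "lagoon brass", the head is "brass" and the modifier is "lagoon".
Within "kiln dusk net", the head is "net" (specifically "dusk net") and the modifier is "kiln".
Within "dusk net", the head is "net" and the modifier is "dusk".
Assembled: [[lagoon brass] [kiln [dusk net]]].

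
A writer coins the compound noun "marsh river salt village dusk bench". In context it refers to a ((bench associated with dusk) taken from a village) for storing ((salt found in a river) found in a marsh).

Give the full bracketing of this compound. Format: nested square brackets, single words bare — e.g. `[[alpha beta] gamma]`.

The outermost head in the paraphrase is "bench" (specifically "village dusk bench"), modified by "marsh river salt".
Within "marsh river salt", the head is "salt" (specifically "river salt") and the modifier is "marsh".
Within "river salt", the head is "salt" and the modifier is "river".
Within "village dusk bench", the head is "bench" (specifically "dusk bench") and the modifier is "village".
Within "dusk bench", the head is "bench" and the modifier is "dusk".
Putting it together: [[marsh [river salt]] [village [dusk bench]]].

[[marsh [river salt]] [village [dusk bench]]]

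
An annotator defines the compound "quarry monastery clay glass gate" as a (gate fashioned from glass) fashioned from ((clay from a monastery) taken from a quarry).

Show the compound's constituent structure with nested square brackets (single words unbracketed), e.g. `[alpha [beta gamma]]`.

[[quarry [monastery clay]] [glass gate]]

At the top level: head "gate" (specifically "glass gate"); modifier "quarry monastery clay".
"quarry monastery clay" → head "clay" (specifically "monastery clay"), modifier "quarry".
"monastery clay" → head "clay", modifier "monastery".
"glass gate" → head "gate", modifier "glass".
So the structure is [[quarry [monastery clay]] [glass gate]].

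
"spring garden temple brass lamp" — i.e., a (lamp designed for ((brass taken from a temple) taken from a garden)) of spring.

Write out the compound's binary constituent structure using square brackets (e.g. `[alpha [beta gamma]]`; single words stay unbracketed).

Whole compound: head "lamp" (specifically "garden temple brass lamp"), modifier "spring".
"garden temple brass lamp" → head "lamp", modifier "garden temple brass".
"garden temple brass" → head "brass" (specifically "temple brass"), modifier "garden".
"temple brass" → head "brass", modifier "temple".
Putting it together: [spring [[garden [temple brass]] lamp]].

[spring [[garden [temple brass]] lamp]]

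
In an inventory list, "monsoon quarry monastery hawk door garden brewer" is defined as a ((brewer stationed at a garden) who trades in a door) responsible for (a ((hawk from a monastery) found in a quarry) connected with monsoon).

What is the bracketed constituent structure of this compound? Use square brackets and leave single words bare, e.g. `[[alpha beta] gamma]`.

At the top level: head "brewer" (specifically "door garden brewer"); modifier "monsoon quarry monastery hawk".
Inside "monsoon quarry monastery hawk": head "hawk" (specifically "quarry monastery hawk"), modifier "monsoon".
Inside "quarry monastery hawk": head "hawk" (specifically "monastery hawk"), modifier "quarry".
Inside "monastery hawk": head "hawk", modifier "monastery".
Inside "door garden brewer": head "brewer" (specifically "garden brewer"), modifier "door".
Inside "garden brewer": head "brewer", modifier "garden".
So the structure is [[monsoon [quarry [monastery hawk]]] [door [garden brewer]]].

[[monsoon [quarry [monastery hawk]]] [door [garden brewer]]]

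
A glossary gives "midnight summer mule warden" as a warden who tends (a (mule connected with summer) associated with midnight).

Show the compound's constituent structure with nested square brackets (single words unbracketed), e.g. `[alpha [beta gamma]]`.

The outermost head in the paraphrase is "warden", modified by "midnight summer mule".
"midnight summer mule" → head "mule" (specifically "summer mule"), modifier "midnight".
"summer mule" → head "mule", modifier "summer".
Putting it together: [[midnight [summer mule]] warden].

[[midnight [summer mule]] warden]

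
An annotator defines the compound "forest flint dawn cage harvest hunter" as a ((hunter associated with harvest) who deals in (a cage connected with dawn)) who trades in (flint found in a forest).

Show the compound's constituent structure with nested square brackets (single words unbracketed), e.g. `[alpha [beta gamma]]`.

[[forest flint] [[dawn cage] [harvest hunter]]]

Overall it is a kind of hunter (specifically "dawn cage harvest hunter"); the modifier is "forest flint".
Inside "forest flint": head "flint", modifier "forest".
Inside "dawn cage harvest hunter": head "hunter" (specifically "harvest hunter"), modifier "dawn cage".
Inside "dawn cage": head "cage", modifier "dawn".
Inside "harvest hunter": head "hunter", modifier "harvest".
Assembled: [[forest flint] [[dawn cage] [harvest hunter]]].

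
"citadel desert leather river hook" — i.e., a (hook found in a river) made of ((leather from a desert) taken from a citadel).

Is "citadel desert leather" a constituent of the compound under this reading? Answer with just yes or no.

yes

The paraphrase groups the words so that "citadel desert leather" is one unit: it corresponds to a single parenthesized sub-phrase.
The full structure is [[citadel [desert leather]] [river hook]], in which [citadel desert leather] is a constituent.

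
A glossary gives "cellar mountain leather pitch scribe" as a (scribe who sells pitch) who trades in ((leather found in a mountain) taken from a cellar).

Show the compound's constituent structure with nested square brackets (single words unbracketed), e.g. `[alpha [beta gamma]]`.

[[cellar [mountain leather]] [pitch scribe]]

The outermost head in the paraphrase is "scribe" (specifically "pitch scribe"), modified by "cellar mountain leather".
Within "cellar mountain leather", the head is "leather" (specifically "mountain leather") and the modifier is "cellar".
Within "mountain leather", the head is "leather" and the modifier is "mountain".
Within "pitch scribe", the head is "scribe" and the modifier is "pitch".
Assembled: [[cellar [mountain leather]] [pitch scribe]].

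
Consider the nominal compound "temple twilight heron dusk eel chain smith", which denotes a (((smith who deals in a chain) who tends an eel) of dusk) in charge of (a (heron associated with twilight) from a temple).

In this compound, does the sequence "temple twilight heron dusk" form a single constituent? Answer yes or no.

no

The top-level split is [temple twilight heron] [dusk eel chain smith]; the full structure is [[temple [twilight heron]] [dusk [eel [chain smith]]]].
"temple twilight heron dusk" straddles a constituent boundary, so it is not a single unit.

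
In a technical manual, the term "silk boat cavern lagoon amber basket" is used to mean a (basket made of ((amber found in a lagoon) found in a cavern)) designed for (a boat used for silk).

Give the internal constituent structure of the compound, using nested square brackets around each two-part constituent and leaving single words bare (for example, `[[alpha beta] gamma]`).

The outermost head in the paraphrase is "basket" (specifically "cavern lagoon amber basket"), modified by "silk boat".
Within "silk boat", the head is "boat" and the modifier is "silk".
Within "cavern lagoon amber basket", the head is "basket" and the modifier is "cavern lagoon amber".
Within "cavern lagoon amber", the head is "amber" (specifically "lagoon amber") and the modifier is "cavern".
Within "lagoon amber", the head is "amber" and the modifier is "lagoon".
So the structure is [[silk boat] [[cavern [lagoon amber]] basket]].

[[silk boat] [[cavern [lagoon amber]] basket]]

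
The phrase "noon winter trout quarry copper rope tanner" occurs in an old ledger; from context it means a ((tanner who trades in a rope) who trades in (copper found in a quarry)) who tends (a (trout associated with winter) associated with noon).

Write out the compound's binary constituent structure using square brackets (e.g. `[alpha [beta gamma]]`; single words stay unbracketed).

[[noon [winter trout]] [[quarry copper] [rope tanner]]]

Whole compound: head "tanner" (specifically "quarry copper rope tanner"), modifier "noon winter trout".
Within "noon winter trout", the head is "trout" (specifically "winter trout") and the modifier is "noon".
Within "winter trout", the head is "trout" and the modifier is "winter".
Within "quarry copper rope tanner", the head is "tanner" (specifically "rope tanner") and the modifier is "quarry copper".
Within "quarry copper", the head is "copper" and the modifier is "quarry".
Within "rope tanner", the head is "tanner" and the modifier is "rope".
Putting it together: [[noon [winter trout]] [[quarry copper] [rope tanner]]].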